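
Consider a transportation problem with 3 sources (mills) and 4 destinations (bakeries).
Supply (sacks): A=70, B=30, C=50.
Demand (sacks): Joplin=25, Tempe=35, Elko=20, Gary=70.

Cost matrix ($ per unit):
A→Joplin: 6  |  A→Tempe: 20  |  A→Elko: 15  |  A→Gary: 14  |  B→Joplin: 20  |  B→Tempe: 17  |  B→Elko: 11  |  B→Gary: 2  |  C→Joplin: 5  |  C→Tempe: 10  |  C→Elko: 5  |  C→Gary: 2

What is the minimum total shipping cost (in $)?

One minimum-cost allocation:
  A->Joplin: 25 sacks
  A->Tempe: 35 sacks
  A->Elko: 10 sacks
  B->Gary: 30 sacks
  C->Elko: 10 sacks
  C->Gary: 40 sacks
Total cost = $1190.

1190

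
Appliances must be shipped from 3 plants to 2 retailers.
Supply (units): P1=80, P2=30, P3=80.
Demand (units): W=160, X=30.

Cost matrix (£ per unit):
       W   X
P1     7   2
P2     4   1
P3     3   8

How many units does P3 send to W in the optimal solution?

Solving gives:
  P1→W: 50 units
  P1→X: 30 units
  P2→W: 30 units
  P3→W: 80 units
Total cost = £770.
So P3→W carries 80 units.

80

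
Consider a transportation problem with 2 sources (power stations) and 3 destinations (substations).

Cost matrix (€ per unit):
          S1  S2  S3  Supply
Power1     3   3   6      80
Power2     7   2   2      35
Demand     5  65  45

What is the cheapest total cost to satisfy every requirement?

340

A cheapest plan:
  Power1–S1: 5 × €3 = €15
  Power1–S2: 65 × €3 = €195
  Power1–S3: 10 × €6 = €60
  Power2–S3: 35 × €2 = €70
Total = 15 + 195 + 60 + 70 = €340.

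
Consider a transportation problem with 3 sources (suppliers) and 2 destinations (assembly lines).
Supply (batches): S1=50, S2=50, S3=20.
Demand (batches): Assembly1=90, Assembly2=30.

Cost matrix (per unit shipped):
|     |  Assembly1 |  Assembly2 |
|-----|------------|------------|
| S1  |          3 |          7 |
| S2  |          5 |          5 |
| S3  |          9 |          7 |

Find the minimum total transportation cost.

One minimum-cost allocation:
  S1–Assembly1: 50 × 3 = 150
  S2–Assembly1: 40 × 5 = 200
  S2–Assembly2: 10 × 5 = 50
  S3–Assembly2: 20 × 7 = 140
Total = 150 + 200 + 50 + 140 = 540.
(Supply check: S1 ships 50; S2 ships 50; S3 ships 20.)

540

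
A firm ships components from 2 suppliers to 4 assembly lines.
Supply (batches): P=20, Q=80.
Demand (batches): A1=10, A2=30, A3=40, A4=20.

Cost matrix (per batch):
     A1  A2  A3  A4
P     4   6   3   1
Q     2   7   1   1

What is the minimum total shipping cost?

An optimal shipping plan:
  P–A2: 20 × 6 = 120
  Q–A1: 10 × 2 = 20
  Q–A2: 10 × 7 = 70
  Q–A3: 40 × 1 = 40
  Q–A4: 20 × 1 = 20
Total = 120 + 20 + 70 + 40 + 20 = 270.
(Supply check: P ships 20; Q ships 80.)

270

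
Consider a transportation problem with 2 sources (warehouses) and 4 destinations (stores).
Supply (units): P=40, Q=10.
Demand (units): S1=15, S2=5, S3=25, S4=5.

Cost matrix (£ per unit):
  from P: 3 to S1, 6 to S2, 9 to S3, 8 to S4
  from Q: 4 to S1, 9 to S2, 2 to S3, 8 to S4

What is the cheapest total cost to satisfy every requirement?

270

One minimum-cost allocation:
  P→S1: 15 × £3 = £45
  P→S2: 5 × £6 = £30
  P→S3: 15 × £9 = £135
  P→S4: 5 × £8 = £40
  Q→S3: 10 × £2 = £20
Total = 45 + 30 + 135 + 40 + 20 = £270.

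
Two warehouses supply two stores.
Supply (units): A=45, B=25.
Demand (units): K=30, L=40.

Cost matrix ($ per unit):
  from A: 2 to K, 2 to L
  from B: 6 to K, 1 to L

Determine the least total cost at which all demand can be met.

A cheapest plan:
  A→K: 30 × $2 = $60
  A→L: 15 × $2 = $30
  B→L: 25 × $1 = $25
Total = 60 + 30 + 25 = $115.
(Supply check: A ships 45; B ships 25.)

115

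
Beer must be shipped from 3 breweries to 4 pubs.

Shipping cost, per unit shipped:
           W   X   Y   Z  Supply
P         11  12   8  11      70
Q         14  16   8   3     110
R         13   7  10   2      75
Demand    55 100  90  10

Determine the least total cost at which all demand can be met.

Optimal allocation:
  P→W: 45 × 11 = 495
  P→X: 25 × 12 = 300
  Q→W: 10 × 14 = 140
  Q→Y: 90 × 8 = 720
  Q→Z: 10 × 3 = 30
  R→X: 75 × 7 = 525
Total = 495 + 300 + 140 + 720 + 30 + 525 = 2210.

2210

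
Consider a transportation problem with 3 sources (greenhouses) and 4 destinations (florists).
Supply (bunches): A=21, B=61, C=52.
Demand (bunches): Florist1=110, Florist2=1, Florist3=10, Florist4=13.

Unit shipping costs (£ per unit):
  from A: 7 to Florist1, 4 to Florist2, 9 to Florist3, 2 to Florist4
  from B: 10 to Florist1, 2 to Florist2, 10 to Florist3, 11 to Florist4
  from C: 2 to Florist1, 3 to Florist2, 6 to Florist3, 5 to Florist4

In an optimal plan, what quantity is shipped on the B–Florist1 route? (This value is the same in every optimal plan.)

Optimal shipments:
  A to Florist1: 8 × £7 = £56
  A to Florist4: 13 × £2 = £26
  B to Florist1: 50 × £10 = £500
  B to Florist2: 1 × £2 = £2
  B to Florist3: 10 × £10 = £100
  C to Florist1: 52 × £2 = £104
Total cost = £788.
So B→Florist1 carries 50 bunches.

50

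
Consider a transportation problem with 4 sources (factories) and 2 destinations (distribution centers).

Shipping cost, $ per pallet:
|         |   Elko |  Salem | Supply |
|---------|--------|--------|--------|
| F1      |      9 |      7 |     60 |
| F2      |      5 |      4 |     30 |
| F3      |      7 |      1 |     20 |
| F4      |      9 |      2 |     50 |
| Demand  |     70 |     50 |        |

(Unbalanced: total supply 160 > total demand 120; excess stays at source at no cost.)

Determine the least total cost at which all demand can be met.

Optimal allocation:
  F1→Elko: 20 × $9 = $180
  F2→Elko: 30 × $5 = $150
  F3→Elko: 20 × $7 = $140
  F4→Salem: 50 × $2 = $100
Total = 180 + 150 + 140 + 100 = $570.
(Supply check: F1 ships 20; F2 ships 30; F3 ships 20; F4 ships 50.)

570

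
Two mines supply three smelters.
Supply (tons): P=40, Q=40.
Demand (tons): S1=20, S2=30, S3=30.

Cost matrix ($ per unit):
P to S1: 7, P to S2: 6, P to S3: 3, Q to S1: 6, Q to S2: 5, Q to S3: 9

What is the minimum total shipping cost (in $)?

One minimum-cost allocation:
  P to S1: 10 × $7 = $70
  P to S3: 30 × $3 = $90
  Q to S1: 10 × $6 = $60
  Q to S2: 30 × $5 = $150
Total = 70 + 90 + 60 + 150 = $370.
(Supply check: P ships 40; Q ships 40.)

370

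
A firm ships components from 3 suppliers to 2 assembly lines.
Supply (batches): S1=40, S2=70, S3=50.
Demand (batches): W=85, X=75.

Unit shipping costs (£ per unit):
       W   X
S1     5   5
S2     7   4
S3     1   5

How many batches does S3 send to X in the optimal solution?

0

Optimal shipments:
  S1 to W: 35 × £5 = £175
  S1 to X: 5 × £5 = £25
  S2 to X: 70 × £4 = £280
  S3 to W: 50 × £1 = £50
Total cost = £530.
The route S3→X is not used.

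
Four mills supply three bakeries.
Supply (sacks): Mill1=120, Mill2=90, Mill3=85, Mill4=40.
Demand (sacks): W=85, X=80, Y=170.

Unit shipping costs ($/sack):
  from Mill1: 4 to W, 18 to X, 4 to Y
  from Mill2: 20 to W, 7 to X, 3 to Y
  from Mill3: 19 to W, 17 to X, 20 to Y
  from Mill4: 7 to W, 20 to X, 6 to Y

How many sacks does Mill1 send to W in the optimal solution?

80

Solving gives:
  Mill1 to W: 80 × $4 = $320
  Mill1 to Y: 40 × $4 = $160
  Mill2 to Y: 90 × $3 = $270
  Mill3 to W: 5 × $19 = $95
  Mill3 to X: 80 × $17 = $1360
  Mill4 to Y: 40 × $6 = $240
Total cost = $2445.
So Mill1→W carries 80 sacks.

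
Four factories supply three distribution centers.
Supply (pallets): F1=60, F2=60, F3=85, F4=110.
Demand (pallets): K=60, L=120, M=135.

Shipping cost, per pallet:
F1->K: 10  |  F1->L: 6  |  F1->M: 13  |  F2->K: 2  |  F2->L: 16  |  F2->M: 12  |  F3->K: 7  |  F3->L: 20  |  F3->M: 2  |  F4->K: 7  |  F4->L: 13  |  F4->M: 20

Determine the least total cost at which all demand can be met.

A cheapest plan:
  F1→L: 60 × 6 = 360
  F2→K: 10 × 2 = 20
  F2→M: 50 × 12 = 600
  F3→M: 85 × 2 = 170
  F4→K: 50 × 7 = 350
  F4→L: 60 × 13 = 780
Total = 360 + 20 + 600 + 170 + 350 + 780 = 2280.

2280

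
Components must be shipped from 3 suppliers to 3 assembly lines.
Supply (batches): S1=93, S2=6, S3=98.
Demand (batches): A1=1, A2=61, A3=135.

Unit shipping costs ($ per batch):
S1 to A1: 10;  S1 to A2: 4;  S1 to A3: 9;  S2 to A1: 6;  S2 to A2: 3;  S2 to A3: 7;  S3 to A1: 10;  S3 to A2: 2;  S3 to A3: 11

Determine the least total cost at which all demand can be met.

A cheapest plan:
  S1 to A3: 93 × $9 = $837
  S2 to A3: 6 × $7 = $42
  S3 to A1: 1 × $10 = $10
  S3 to A2: 61 × $2 = $122
  S3 to A3: 36 × $11 = $396
Total = 837 + 42 + 10 + 122 + 396 = $1407.
(Supply check: S1 ships 93; S2 ships 6; S3 ships 98.)

1407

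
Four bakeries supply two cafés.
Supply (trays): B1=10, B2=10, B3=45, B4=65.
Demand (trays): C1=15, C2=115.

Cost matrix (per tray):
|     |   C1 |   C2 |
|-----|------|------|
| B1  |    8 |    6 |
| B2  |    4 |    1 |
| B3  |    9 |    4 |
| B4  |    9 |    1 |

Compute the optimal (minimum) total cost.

350

Optimal allocation:
  B1→C1: 10 × 8 = 80
  B2→C1: 5 × 4 = 20
  B2→C2: 5 × 1 = 5
  B3→C2: 45 × 4 = 180
  B4→C2: 65 × 1 = 65
Total = 80 + 20 + 5 + 180 + 65 = 350.
(Supply check: B1 ships 10; B2 ships 10; B3 ships 45; B4 ships 65.)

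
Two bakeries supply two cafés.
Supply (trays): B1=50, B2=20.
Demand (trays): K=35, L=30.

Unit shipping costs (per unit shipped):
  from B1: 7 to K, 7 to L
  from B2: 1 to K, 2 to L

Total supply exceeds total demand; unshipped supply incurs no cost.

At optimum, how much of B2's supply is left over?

An optimal plan:
  B1→K: 15 × 7 = 105
  B1→L: 30 × 7 = 210
  B2→K: 20 × 1 = 20
Total cost = 335.
B2 ships 20 of its 20, leaving 0.

0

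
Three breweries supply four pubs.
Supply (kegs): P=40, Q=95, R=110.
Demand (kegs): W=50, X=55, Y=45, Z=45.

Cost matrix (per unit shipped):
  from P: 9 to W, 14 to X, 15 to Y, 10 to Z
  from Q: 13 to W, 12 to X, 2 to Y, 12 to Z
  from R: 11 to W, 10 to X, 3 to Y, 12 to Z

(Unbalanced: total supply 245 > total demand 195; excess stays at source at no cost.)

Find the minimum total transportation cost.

1650

Optimal allocation:
  P–W: 40 × 9 = 360
  Q–Y: 45 × 2 = 90
  R–W: 10 × 11 = 110
  R–X: 55 × 10 = 550
  R–Z: 45 × 12 = 540
Total = 360 + 90 + 110 + 550 + 540 = 1650.
(Supply check: P ships 40; Q ships 45; R ships 110.)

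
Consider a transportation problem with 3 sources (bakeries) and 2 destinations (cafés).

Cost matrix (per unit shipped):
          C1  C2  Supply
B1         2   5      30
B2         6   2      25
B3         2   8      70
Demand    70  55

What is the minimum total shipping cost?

A cheapest plan:
  B1–C2: 30 × 5 = 150
  B2–C2: 25 × 2 = 50
  B3–C1: 70 × 2 = 140
Total = 150 + 50 + 140 = 340.
(Supply check: B1 ships 30; B2 ships 25; B3 ships 70.)

340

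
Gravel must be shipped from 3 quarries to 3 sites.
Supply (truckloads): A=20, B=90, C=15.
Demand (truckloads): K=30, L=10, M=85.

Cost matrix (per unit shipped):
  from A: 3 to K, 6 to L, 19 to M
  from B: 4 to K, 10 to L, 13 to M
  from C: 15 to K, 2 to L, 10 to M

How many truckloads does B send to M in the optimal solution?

80

Optimal shipments:
  A to K: 20 × 3 = 60
  B to K: 10 × 4 = 40
  B to M: 80 × 13 = 1040
  C to L: 10 × 2 = 20
  C to M: 5 × 10 = 50
Total cost = 1210.
So B→M carries 80 truckloads.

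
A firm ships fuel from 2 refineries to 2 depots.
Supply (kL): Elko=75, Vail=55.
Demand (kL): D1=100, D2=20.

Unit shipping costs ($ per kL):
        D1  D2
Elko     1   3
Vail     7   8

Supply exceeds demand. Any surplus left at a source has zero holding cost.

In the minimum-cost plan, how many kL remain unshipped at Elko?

0

Minimum-cost shipments:
  Elko→D1: 75 × $1 = $75
  Vail→D1: 25 × $7 = $175
  Vail→D2: 20 × $8 = $160
Total cost = $410.
Elko ships 75 of its 75, leaving 0.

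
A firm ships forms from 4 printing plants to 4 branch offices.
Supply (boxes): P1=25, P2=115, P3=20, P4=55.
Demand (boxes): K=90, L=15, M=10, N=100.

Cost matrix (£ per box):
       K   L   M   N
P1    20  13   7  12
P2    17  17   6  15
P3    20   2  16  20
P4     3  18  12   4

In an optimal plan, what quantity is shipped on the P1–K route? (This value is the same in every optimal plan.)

0

Optimal shipments:
  P1–N: 25 boxes
  P2–K: 30 boxes
  P2–M: 10 boxes
  P2–N: 75 boxes
  P3–K: 5 boxes
  P3–L: 15 boxes
  P4–K: 55 boxes
Total cost = £2290.
The route P1→K is not used.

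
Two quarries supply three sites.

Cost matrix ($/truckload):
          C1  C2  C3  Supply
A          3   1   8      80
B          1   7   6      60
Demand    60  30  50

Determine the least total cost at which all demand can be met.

An optimal shipping plan:
  A–C1: 50 × $3 = $150
  A–C2: 30 × $1 = $30
  B–C1: 10 × $1 = $10
  B–C3: 50 × $6 = $300
Total = 150 + 30 + 10 + 300 = $490.
(Supply check: A ships 80; B ships 60.)

490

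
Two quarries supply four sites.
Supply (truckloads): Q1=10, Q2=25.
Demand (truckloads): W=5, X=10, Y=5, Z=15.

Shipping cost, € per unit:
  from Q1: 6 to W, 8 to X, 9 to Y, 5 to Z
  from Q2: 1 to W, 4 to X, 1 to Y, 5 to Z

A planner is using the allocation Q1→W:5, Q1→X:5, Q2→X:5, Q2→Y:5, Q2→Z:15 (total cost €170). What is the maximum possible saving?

45

Current plan cost = 5·6 + 5·8 + 5·4 + 5·1 + 15·5 = €170.
Optimal plan:
  Q1 to Z: 10 × €5 = €50
  Q2 to W: 5 × €1 = €5
  Q2 to X: 10 × €4 = €40
  Q2 to Y: 5 × €1 = €5
  Q2 to Z: 5 × €5 = €25
Optimal cost = €125.
Saving = 170 − 125 = €45.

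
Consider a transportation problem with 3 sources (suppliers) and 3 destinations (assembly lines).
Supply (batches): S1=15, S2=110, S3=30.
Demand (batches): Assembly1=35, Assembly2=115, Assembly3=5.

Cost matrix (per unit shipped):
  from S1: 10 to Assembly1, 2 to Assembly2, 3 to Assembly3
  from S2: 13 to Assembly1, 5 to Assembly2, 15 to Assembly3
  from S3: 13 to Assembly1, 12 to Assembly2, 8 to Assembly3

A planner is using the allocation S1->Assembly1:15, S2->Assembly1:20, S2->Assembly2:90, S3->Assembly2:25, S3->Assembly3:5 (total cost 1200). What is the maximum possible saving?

185

Current plan cost = 15·10 + 20·13 + 90·5 + 25·12 + 5·8 = 1200.
Optimal plan:
  S1 to Assembly2: 10 × 2 = 20
  S1 to Assembly3: 5 × 3 = 15
  S2 to Assembly1: 5 × 13 = 65
  S2 to Assembly2: 105 × 5 = 525
  S3 to Assembly1: 30 × 13 = 390
Optimal cost = 1015.
Saving = 1200 − 1015 = 185.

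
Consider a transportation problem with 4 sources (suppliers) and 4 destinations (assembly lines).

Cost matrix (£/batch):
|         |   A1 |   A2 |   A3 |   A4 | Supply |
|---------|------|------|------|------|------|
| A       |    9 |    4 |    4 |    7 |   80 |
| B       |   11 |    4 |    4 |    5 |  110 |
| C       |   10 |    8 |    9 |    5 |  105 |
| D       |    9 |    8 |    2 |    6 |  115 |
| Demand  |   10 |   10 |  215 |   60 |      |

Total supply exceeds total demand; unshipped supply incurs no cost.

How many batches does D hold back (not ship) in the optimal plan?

Minimum-cost shipments:
  A→A1: 10 × £9 = £90
  A→A3: 70 × £4 = £280
  B→A2: 10 × £4 = £40
  B→A3: 30 × £4 = £120
  B→A4: 60 × £5 = £300
  D→A3: 115 × £2 = £230
Total cost = £1060.
D ships 115 of its 115, leaving 0.

0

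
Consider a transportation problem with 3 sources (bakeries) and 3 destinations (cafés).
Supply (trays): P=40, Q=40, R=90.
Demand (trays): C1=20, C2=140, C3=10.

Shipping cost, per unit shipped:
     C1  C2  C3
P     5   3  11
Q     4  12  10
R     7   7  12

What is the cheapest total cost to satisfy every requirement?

A cheapest plan:
  P to C2: 40 × 3 = 120
  Q to C1: 20 × 4 = 80
  Q to C2: 10 × 12 = 120
  Q to C3: 10 × 10 = 100
  R to C2: 90 × 7 = 630
Total = 120 + 80 + 120 + 100 + 630 = 1050.

1050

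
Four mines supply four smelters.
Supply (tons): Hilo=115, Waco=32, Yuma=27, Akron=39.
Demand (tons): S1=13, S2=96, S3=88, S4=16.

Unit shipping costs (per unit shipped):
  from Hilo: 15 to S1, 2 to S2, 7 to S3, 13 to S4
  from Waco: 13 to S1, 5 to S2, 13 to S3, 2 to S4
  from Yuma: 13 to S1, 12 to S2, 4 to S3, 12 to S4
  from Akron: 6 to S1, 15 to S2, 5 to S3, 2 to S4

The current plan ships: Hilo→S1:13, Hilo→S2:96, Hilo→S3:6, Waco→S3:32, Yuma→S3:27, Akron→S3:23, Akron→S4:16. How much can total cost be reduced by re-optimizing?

Current plan cost = 13·15 + 96·2 + 6·7 + 32·13 + 27·4 + 23·5 + 16·2 = 1100.
Optimal plan:
  Hilo->S2: 80 tons
  Hilo->S3: 35 tons
  Waco->S2: 16 tons
  Waco->S4: 16 tons
  Yuma->S3: 27 tons
  Akron->S1: 13 tons
  Akron->S3: 26 tons
Optimal cost = 833.
Saving = 1100 − 833 = 267.

267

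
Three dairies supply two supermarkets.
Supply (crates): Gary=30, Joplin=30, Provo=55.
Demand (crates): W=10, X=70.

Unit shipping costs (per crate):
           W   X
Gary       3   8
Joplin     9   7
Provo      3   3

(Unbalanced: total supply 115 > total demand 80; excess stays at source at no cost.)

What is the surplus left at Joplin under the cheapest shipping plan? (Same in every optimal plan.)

15

Minimum-cost shipments:
  Gary to W: 10 × 3 = 30
  Joplin to X: 15 × 7 = 105
  Provo to X: 55 × 3 = 165
Total cost = 300.
Joplin ships 15 of its 30, leaving 15.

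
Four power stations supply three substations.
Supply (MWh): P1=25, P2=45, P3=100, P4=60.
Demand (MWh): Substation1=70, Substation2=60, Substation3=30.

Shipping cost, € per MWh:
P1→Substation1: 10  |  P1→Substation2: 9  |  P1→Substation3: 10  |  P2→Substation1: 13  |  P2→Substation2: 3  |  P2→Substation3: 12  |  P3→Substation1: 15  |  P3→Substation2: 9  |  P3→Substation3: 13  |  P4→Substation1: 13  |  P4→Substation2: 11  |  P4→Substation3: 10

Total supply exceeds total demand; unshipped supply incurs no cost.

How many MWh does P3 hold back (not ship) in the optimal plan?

An optimal plan:
  P1->Substation1: 25 × €10 = €250
  P2->Substation2: 45 × €3 = €135
  P3->Substation1: 15 × €15 = €225
  P3->Substation2: 15 × €9 = €135
  P4->Substation1: 30 × €13 = €390
  P4->Substation3: 30 × €10 = €300
Total cost = €1435.
P3 ships 30 of its 100, leaving 70.

70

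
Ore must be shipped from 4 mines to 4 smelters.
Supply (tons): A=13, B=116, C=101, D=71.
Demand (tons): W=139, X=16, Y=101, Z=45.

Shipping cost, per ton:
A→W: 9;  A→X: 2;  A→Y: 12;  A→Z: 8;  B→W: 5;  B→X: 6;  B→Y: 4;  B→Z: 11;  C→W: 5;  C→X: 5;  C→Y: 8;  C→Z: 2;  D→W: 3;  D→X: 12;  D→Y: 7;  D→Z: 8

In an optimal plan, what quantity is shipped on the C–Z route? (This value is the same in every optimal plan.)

45

The minimum-cost plan:
  A–X: 13 × 2 = 26
  B–W: 15 × 5 = 75
  B–Y: 101 × 4 = 404
  C–W: 53 × 5 = 265
  C–X: 3 × 5 = 15
  C–Z: 45 × 2 = 90
  D–W: 71 × 3 = 213
Total cost = 1088.
So C→Z carries 45 tons.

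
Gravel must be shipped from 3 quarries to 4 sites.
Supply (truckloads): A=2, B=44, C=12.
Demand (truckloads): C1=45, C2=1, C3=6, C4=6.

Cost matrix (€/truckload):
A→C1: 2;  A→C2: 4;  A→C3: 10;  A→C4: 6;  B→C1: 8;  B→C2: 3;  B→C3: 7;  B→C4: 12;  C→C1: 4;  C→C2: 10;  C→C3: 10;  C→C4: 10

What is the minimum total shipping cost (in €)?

An optimal shipping plan:
  A–C4: 2 × €6 = €12
  B–C1: 33 × €8 = €264
  B–C2: 1 × €3 = €3
  B–C3: 6 × €7 = €42
  B–C4: 4 × €12 = €48
  C–C1: 12 × €4 = €48
Total = 12 + 264 + 3 + 42 + 48 + 48 = €417.

417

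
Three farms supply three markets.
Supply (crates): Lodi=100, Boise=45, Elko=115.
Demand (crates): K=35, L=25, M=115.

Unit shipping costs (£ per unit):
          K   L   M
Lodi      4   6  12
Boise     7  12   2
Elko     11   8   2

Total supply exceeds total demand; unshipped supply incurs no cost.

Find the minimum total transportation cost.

520

Optimal allocation:
  Lodi to K: 35 crates
  Lodi to L: 25 crates
  Boise to M: 45 crates
  Elko to M: 70 crates
Total cost = £520.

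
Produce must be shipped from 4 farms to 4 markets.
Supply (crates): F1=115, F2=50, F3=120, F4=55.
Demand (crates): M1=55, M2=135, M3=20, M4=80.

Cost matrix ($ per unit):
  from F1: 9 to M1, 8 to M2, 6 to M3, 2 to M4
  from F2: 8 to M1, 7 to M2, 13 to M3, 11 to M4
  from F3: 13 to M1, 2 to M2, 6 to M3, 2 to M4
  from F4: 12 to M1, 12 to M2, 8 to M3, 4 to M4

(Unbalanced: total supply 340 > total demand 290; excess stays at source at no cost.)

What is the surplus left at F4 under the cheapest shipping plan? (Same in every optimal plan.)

50

Minimum-cost shipments:
  F1 to M1: 20 × $9 = $180
  F1 to M3: 15 × $6 = $90
  F1 to M4: 80 × $2 = $160
  F2 to M1: 35 × $8 = $280
  F2 to M2: 15 × $7 = $105
  F3 to M2: 120 × $2 = $240
  F4 to M3: 5 × $8 = $40
Total cost = $1095.
F4 ships 5 of its 55, leaving 50.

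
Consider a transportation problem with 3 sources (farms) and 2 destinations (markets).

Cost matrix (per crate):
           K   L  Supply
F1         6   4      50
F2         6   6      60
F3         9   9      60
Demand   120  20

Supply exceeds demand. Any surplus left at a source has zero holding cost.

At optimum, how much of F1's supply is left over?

An optimal plan:
  F1 to K: 30 × 6 = 180
  F1 to L: 20 × 4 = 80
  F2 to K: 60 × 6 = 360
  F3 to K: 30 × 9 = 270
Total cost = 890.
F1 ships 50 of its 50, leaving 0.

0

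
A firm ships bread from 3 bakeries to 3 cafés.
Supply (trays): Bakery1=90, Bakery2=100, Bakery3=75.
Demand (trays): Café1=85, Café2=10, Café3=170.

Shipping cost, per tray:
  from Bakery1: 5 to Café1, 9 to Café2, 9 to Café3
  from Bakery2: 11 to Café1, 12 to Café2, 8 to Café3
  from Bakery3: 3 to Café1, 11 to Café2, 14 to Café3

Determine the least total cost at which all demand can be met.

An optimal shipping plan:
  Bakery1->Café1: 10 trays
  Bakery1->Café2: 10 trays
  Bakery1->Café3: 70 trays
  Bakery2->Café3: 100 trays
  Bakery3->Café1: 75 trays
Total cost = 1795.

1795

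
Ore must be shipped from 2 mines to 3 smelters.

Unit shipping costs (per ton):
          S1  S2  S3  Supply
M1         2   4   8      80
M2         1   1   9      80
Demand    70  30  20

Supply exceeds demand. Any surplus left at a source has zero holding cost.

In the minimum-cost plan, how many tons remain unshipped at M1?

40

Minimum-cost shipments:
  M1–S1: 20 × 2 = 40
  M1–S3: 20 × 8 = 160
  M2–S1: 50 × 1 = 50
  M2–S2: 30 × 1 = 30
Total cost = 280.
M1 ships 40 of its 80, leaving 40.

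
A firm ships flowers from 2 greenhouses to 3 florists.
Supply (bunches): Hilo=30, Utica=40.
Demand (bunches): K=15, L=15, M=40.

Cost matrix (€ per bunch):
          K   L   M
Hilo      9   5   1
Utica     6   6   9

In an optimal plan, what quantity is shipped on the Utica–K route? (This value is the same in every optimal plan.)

The minimum-cost plan:
  Hilo to M: 30 × €1 = €30
  Utica to K: 15 × €6 = €90
  Utica to L: 15 × €6 = €90
  Utica to M: 10 × €9 = €90
Total cost = €300.
So Utica→K carries 15 bunches.

15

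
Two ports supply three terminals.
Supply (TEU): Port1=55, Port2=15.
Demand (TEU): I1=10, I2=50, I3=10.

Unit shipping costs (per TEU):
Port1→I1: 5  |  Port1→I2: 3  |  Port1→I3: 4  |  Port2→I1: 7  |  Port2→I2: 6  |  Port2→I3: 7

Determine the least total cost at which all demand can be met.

275

An optimal shipping plan:
  Port1–I2: 45 × 3 = 135
  Port1–I3: 10 × 4 = 40
  Port2–I1: 10 × 7 = 70
  Port2–I2: 5 × 6 = 30
Total = 135 + 40 + 70 + 30 = 275.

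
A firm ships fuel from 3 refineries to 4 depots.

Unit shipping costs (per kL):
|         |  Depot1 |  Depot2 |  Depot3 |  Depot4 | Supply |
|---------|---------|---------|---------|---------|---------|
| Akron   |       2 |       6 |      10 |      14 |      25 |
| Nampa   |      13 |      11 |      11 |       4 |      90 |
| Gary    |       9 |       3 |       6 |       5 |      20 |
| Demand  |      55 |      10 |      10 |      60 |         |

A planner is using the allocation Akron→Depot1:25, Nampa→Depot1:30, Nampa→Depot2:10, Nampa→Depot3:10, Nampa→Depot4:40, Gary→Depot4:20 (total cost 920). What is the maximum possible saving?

Current plan cost = 25·2 + 30·13 + 10·11 + 10·11 + 40·4 + 20·5 = 920.
Optimal plan:
  Akron to Depot1: 25 kL
  Nampa to Depot1: 30 kL
  Nampa to Depot4: 60 kL
  Gary to Depot2: 10 kL
  Gary to Depot3: 10 kL
Optimal cost = 770.
Saving = 920 − 770 = 150.

150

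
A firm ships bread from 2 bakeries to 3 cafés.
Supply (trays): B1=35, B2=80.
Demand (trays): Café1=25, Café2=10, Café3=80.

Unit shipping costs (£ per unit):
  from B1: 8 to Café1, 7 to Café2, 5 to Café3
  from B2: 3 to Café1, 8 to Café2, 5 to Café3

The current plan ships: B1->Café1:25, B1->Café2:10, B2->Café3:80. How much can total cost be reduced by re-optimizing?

Current plan cost = 25·8 + 10·7 + 80·5 = £670.
Optimal plan:
  B1->Café2: 10 × £7 = £70
  B1->Café3: 25 × £5 = £125
  B2->Café1: 25 × £3 = £75
  B2->Café3: 55 × £5 = £275
Optimal cost = £545.
Saving = 670 − 545 = £125.

125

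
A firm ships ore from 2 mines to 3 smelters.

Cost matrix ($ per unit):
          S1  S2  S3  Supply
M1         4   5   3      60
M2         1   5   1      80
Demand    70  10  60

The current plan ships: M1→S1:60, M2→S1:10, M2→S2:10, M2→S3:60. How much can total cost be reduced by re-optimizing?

80

Current plan cost = 60·4 + 10·1 + 10·5 + 60·1 = $360.
Optimal plan:
  M1→S2: 10 × $5 = $50
  M1→S3: 50 × $3 = $150
  M2→S1: 70 × $1 = $70
  M2→S3: 10 × $1 = $10
Optimal cost = $280.
Saving = 360 − 280 = $80.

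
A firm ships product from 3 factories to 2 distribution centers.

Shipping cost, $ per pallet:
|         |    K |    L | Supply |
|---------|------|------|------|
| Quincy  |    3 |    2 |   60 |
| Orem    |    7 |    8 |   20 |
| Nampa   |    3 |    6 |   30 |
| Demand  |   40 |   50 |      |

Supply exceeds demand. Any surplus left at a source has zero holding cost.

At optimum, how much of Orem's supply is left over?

20

An optimal plan:
  Quincy to K: 10 × $3 = $30
  Quincy to L: 50 × $2 = $100
  Nampa to K: 30 × $3 = $90
Total cost = $220.
Orem ships 0 of its 20, leaving 20.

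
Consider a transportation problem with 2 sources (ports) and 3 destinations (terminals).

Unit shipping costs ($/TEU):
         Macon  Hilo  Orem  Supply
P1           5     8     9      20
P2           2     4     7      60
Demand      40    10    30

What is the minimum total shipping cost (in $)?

370

An optimal shipping plan:
  P1 to Orem: 20 × $9 = $180
  P2 to Macon: 40 × $2 = $80
  P2 to Hilo: 10 × $4 = $40
  P2 to Orem: 10 × $7 = $70
Total = 180 + 80 + 40 + 70 = $370.
(Supply check: P1 ships 20; P2 ships 60.)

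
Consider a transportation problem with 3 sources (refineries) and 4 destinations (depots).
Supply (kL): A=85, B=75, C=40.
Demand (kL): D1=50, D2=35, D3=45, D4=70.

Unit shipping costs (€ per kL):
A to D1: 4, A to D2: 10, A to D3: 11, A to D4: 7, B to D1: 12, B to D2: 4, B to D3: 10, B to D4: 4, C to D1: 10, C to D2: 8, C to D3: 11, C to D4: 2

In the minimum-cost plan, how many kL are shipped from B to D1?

Solving gives:
  A to D1: 50 × €4 = €200
  A to D3: 35 × €11 = €385
  B to D2: 35 × €4 = €140
  B to D3: 10 × €10 = €100
  B to D4: 30 × €4 = €120
  C to D4: 40 × €2 = €80
Total cost = €1025.
The route B→D1 is not used.

0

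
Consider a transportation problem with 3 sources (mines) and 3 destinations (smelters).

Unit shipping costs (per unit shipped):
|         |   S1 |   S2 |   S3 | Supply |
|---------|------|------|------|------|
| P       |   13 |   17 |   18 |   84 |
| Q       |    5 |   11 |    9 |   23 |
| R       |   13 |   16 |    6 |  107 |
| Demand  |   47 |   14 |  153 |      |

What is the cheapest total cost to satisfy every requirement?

A cheapest plan:
  P to S1: 47 × 13 = 611
  P to S2: 14 × 17 = 238
  P to S3: 23 × 18 = 414
  Q to S3: 23 × 9 = 207
  R to S3: 107 × 6 = 642
Total = 611 + 238 + 414 + 207 + 642 = 2112.

2112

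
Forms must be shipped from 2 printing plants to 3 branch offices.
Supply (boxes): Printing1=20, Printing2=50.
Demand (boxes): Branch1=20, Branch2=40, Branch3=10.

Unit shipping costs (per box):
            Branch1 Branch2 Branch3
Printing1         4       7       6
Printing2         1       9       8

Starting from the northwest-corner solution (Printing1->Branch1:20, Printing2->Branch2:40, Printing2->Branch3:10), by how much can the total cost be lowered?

100

Current plan cost = 20·4 + 40·9 + 10·8 = 520.
Optimal plan:
  Printing1→Branch2: 20 boxes
  Printing2→Branch1: 20 boxes
  Printing2→Branch2: 20 boxes
  Printing2→Branch3: 10 boxes
Optimal cost = 420.
Saving = 520 − 420 = 100.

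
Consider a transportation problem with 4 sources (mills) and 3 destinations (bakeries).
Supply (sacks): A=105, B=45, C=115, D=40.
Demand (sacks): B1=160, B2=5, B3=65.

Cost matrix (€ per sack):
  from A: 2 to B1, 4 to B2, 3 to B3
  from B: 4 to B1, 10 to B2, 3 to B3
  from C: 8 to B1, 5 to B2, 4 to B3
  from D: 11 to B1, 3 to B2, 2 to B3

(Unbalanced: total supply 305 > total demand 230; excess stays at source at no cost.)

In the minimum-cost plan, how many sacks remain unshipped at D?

0

Minimum-cost shipments:
  A–B1: 105 × €2 = €210
  B–B1: 45 × €4 = €180
  C–B1: 10 × €8 = €80
  C–B3: 30 × €4 = €120
  D–B2: 5 × €3 = €15
  D–B3: 35 × €2 = €70
Total cost = €675.
D ships 40 of its 40, leaving 0.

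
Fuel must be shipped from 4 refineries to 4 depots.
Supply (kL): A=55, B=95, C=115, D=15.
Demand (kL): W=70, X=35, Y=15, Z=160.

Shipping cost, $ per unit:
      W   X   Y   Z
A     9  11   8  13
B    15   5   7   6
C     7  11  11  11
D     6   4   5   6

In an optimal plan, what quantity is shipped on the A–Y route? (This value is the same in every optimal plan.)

Solving gives:
  A->X: 20 × $11 = $220
  A->Y: 15 × $8 = $120
  A->Z: 20 × $13 = $260
  B->Z: 95 × $6 = $570
  C->W: 70 × $7 = $490
  C->Z: 45 × $11 = $495
  D->X: 15 × $4 = $60
Total cost = $2215.
So A→Y carries 15 kL.

15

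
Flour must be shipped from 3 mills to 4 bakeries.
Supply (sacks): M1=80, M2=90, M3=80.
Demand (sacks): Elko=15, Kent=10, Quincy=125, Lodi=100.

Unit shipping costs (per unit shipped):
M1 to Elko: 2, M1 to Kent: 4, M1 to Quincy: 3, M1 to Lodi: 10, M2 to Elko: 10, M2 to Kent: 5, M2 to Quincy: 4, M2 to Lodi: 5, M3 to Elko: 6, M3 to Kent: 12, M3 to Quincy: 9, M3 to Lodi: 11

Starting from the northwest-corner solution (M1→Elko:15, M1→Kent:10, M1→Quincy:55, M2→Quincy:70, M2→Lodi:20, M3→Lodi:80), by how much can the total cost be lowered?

100

Current plan cost = 15·2 + 10·4 + 55·3 + 70·4 + 20·5 + 80·11 = 1495.
Optimal plan:
  M1 to Kent: 10 sacks
  M1 to Quincy: 70 sacks
  M2 to Lodi: 90 sacks
  M3 to Elko: 15 sacks
  M3 to Quincy: 55 sacks
  M3 to Lodi: 10 sacks
Optimal cost = 1395.
Saving = 1495 − 1395 = 100.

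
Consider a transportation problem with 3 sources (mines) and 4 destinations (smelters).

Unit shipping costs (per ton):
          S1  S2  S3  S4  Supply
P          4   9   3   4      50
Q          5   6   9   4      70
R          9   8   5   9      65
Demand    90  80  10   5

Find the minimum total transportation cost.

1060

An optimal shipping plan:
  P–S1: 50 tons
  Q–S1: 40 tons
  Q–S2: 25 tons
  Q–S4: 5 tons
  R–S2: 55 tons
  R–S3: 10 tons
Total cost = 1060.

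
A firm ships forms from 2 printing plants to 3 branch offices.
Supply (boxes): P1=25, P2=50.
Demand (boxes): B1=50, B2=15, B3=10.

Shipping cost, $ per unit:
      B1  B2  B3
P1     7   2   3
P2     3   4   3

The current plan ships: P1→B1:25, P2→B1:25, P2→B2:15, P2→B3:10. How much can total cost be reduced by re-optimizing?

130

Current plan cost = 25·7 + 25·3 + 15·4 + 10·3 = $340.
Optimal plan:
  P1–B2: 15 × $2 = $30
  P1–B3: 10 × $3 = $30
  P2–B1: 50 × $3 = $150
Optimal cost = $210.
Saving = 340 − 210 = $130.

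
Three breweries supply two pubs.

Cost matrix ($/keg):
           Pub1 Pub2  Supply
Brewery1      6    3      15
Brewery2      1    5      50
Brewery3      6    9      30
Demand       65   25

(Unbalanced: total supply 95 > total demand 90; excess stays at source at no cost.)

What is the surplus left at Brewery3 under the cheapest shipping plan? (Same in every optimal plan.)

An optimal plan:
  Brewery1→Pub2: 15 kegs
  Brewery2→Pub1: 50 kegs
  Brewery3→Pub1: 15 kegs
  Brewery3→Pub2: 10 kegs
Total cost = $275.
Brewery3 ships 25 of its 30, leaving 5.

5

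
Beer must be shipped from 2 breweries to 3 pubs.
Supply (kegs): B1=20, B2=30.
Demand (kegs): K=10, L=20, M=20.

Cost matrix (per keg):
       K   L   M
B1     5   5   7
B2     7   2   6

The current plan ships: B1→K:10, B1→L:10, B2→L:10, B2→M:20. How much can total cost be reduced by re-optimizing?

Current plan cost = 10·5 + 10·5 + 10·2 + 20·6 = 240.
Optimal plan:
  B1–K: 10 kegs
  B1–M: 10 kegs
  B2–L: 20 kegs
  B2–M: 10 kegs
Optimal cost = 220.
Saving = 240 − 220 = 20.

20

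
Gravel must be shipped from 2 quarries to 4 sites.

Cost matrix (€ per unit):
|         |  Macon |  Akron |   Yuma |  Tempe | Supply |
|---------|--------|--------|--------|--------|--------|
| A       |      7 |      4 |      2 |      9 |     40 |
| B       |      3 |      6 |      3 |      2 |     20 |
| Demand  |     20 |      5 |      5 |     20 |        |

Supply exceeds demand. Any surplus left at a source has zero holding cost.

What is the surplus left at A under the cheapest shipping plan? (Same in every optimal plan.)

An optimal plan:
  A to Macon: 20 × €7 = €140
  A to Akron: 5 × €4 = €20
  A to Yuma: 5 × €2 = €10
  B to Tempe: 20 × €2 = €40
Total cost = €210.
A ships 30 of its 40, leaving 10.

10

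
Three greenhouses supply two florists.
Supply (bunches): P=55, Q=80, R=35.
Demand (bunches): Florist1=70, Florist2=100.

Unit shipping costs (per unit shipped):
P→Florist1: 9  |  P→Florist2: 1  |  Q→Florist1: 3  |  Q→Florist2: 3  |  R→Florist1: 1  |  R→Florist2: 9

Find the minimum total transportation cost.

A cheapest plan:
  P->Florist2: 55 bunches
  Q->Florist1: 35 bunches
  Q->Florist2: 45 bunches
  R->Florist1: 35 bunches
Total cost = 330.

330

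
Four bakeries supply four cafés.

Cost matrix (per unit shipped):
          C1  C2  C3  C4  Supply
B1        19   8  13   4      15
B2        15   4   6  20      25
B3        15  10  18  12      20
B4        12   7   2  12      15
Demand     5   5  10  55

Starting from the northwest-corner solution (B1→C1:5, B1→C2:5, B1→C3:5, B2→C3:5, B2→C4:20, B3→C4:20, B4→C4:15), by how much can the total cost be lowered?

315

Current plan cost = 5·19 + 5·8 + 5·13 + 5·6 + 20·20 + 20·12 + 15·12 = 1050.
Optimal plan:
  B1->C4: 15 × 4 = 60
  B2->C1: 5 × 15 = 75
  B2->C2: 5 × 4 = 20
  B2->C3: 10 × 6 = 60
  B2->C4: 5 × 20 = 100
  B3->C4: 20 × 12 = 240
  B4->C4: 15 × 12 = 180
Optimal cost = 735.
Saving = 1050 − 735 = 315.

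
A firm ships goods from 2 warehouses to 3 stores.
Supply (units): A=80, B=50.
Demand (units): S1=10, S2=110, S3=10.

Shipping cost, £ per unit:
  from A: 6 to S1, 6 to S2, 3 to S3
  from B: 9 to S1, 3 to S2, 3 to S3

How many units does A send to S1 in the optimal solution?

10

The minimum-cost plan:
  A to S1: 10 units
  A to S2: 60 units
  A to S3: 10 units
  B to S2: 50 units
Total cost = £600.
So A→S1 carries 10 units.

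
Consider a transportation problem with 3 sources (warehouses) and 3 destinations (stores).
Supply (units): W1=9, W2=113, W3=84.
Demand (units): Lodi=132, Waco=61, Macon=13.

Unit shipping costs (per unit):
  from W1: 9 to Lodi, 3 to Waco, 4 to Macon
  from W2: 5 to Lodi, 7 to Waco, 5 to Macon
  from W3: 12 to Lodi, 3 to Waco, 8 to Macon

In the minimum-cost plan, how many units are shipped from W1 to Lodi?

Solving gives:
  W1 to Macon: 9 × 4 = 36
  W2 to Lodi: 113 × 5 = 565
  W3 to Lodi: 19 × 12 = 228
  W3 to Waco: 61 × 3 = 183
  W3 to Macon: 4 × 8 = 32
Total cost = 1044.
The route W1→Lodi is not used.

0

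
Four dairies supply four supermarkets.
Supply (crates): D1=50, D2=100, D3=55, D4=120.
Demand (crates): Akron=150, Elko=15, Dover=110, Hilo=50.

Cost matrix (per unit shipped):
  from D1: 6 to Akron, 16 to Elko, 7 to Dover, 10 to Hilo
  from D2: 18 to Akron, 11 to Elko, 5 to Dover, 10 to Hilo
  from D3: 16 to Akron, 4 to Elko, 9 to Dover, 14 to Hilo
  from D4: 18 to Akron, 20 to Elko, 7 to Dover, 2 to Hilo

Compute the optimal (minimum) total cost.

A cheapest plan:
  D1->Akron: 50 × 6 = 300
  D2->Dover: 100 × 5 = 500
  D3->Akron: 40 × 16 = 640
  D3->Elko: 15 × 4 = 60
  D4->Akron: 60 × 18 = 1080
  D4->Dover: 10 × 7 = 70
  D4->Hilo: 50 × 2 = 100
Total = 300 + 500 + 640 + 60 + 1080 + 70 + 100 = 2750.

2750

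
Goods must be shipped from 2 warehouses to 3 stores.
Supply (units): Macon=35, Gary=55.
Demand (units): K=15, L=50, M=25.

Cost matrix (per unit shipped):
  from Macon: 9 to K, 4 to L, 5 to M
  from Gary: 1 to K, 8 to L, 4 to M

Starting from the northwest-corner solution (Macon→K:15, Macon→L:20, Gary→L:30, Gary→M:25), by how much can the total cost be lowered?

180

Current plan cost = 15·9 + 20·4 + 30·8 + 25·4 = 555.
Optimal plan:
  Macon->L: 35 × 4 = 140
  Gary->K: 15 × 1 = 15
  Gary->L: 15 × 8 = 120
  Gary->M: 25 × 4 = 100
Optimal cost = 375.
Saving = 555 − 375 = 180.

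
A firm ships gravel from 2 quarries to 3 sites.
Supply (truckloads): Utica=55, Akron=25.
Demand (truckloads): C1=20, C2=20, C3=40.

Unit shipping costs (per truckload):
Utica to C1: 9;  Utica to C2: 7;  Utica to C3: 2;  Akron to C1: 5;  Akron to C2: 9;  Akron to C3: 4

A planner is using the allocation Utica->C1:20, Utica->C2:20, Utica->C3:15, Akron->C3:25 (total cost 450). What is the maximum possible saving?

Current plan cost = 20·9 + 20·7 + 15·2 + 25·4 = 450.
Optimal plan:
  Utica–C2: 20 × 7 = 140
  Utica–C3: 35 × 2 = 70
  Akron–C1: 20 × 5 = 100
  Akron–C3: 5 × 4 = 20
Optimal cost = 330.
Saving = 450 − 330 = 120.

120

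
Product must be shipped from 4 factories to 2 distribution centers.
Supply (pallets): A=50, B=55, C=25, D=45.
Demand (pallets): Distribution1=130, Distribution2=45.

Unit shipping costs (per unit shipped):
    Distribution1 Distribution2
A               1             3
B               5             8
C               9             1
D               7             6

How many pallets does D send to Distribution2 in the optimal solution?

20

The minimum-cost plan:
  A->Distribution1: 50 × 1 = 50
  B->Distribution1: 55 × 5 = 275
  C->Distribution2: 25 × 1 = 25
  D->Distribution1: 25 × 7 = 175
  D->Distribution2: 20 × 6 = 120
Total cost = 645.
So D→Distribution2 carries 20 pallets.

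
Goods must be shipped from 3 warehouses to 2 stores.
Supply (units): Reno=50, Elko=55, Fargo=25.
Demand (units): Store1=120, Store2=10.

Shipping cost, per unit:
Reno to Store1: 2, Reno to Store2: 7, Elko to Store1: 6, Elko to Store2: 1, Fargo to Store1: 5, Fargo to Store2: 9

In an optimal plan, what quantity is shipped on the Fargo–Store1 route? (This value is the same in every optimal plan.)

25

Optimal shipments:
  Reno→Store1: 50 units
  Elko→Store1: 45 units
  Elko→Store2: 10 units
  Fargo→Store1: 25 units
Total cost = 505.
So Fargo→Store1 carries 25 units.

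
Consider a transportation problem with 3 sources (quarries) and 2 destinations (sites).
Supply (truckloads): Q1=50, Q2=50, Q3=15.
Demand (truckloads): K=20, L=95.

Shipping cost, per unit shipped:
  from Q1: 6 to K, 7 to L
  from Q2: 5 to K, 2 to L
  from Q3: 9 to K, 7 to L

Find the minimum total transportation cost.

One minimum-cost allocation:
  Q1–K: 20 × 6 = 120
  Q1–L: 30 × 7 = 210
  Q2–L: 50 × 2 = 100
  Q3–L: 15 × 7 = 105
Total = 120 + 210 + 100 + 105 = 535.

535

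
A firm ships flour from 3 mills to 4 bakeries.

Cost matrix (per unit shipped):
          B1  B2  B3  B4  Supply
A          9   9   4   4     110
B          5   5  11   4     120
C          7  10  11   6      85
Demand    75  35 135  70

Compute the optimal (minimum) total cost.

1665

One minimum-cost allocation:
  A->B3: 110 × 4 = 440
  B->B1: 75 × 5 = 375
  B->B2: 35 × 5 = 175
  B->B4: 10 × 4 = 40
  C->B3: 25 × 11 = 275
  C->B4: 60 × 6 = 360
Total = 440 + 375 + 175 + 40 + 275 + 360 = 1665.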